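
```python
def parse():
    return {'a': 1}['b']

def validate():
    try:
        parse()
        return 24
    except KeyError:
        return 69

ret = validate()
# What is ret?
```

Step-by-step execution trace:
1. `validate()` calls `parse()`.
2. `parse()` evaluates `{'a': 1}['b']`, which raises KeyError; it propagates to the caller.
3. `return 24` is not reached.
4. `except KeyError` in validate matches → returns 69.
5. ret = 69.
Result: 69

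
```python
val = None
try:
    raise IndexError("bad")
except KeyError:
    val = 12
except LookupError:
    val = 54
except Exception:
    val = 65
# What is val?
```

Step-by-step execution trace:
1. `raise IndexError(...)` raises IndexError.
2. `except KeyError` does not match (IndexError is not a subclass of KeyError); skipped.
3. `except LookupError` matches (IndexError is a subclass of LookupError) → val = 54.
4. `except Exception` is not reached.
Result: 54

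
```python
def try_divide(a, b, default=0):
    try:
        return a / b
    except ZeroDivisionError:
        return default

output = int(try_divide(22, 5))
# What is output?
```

Step-by-step execution trace:
1. `try_divide(22, 5)` enters try: `return 22 / 5` → returns 4.4. No exception raised.
2. `except ZeroDivisionError` is skipped.
3. `int(4.4)` → 4 → output = 4.
Result: 4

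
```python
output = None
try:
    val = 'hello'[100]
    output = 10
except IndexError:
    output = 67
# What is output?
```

Step-by-step execution trace:
1. `val = 'hello'[100]` raises IndexError.
2. `output = 10` is not reached.
3. `except IndexError` matches → output = 67.
Result: 67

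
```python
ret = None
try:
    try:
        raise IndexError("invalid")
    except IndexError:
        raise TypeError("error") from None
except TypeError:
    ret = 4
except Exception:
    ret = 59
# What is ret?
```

Step-by-step execution trace:
1. Inner try raises IndexError; inner `except IndexError` catches it.
2. `raise TypeError(...) from None` raises TypeError (from None suppresses __context__, but the active exception is still TypeError).
3. Outer `except TypeError` matches → ret = 4.
4. `except Exception` is not reached.
Result: 4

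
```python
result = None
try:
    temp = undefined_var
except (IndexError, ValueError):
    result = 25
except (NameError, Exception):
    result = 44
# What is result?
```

Step-by-step execution trace:
1. `temp = undefined_var` raises NameError.
2. `except (IndexError, ValueError)` does not match NameError; skipped.
3. `except (NameError, Exception)` matches (NameError is in the tuple) → result = 44.
Result: 44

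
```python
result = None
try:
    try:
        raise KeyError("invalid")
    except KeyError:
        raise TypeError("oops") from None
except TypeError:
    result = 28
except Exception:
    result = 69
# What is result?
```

Step-by-step execution trace:
1. Inner try raises KeyError; inner `except KeyError` catches it.
2. `raise TypeError(...) from None` raises TypeError (from None suppresses __context__, but the active exception is still TypeError).
3. Outer `except TypeError` matches → result = 28.
4. `except Exception` is not reached.
Result: 28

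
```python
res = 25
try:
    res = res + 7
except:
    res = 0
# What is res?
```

Step-by-step execution trace:
1. res starts at 25.
2. try: `res = res + 7` → res = 32. No exception raised.
3. `except` is skipped.
Result: 32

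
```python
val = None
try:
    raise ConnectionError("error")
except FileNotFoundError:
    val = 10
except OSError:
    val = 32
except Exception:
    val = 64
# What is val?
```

Step-by-step execution trace:
1. `raise ConnectionError(...)` raises ConnectionError.
2. `except FileNotFoundError` does not match (ConnectionError is not a subclass of FileNotFoundError); skipped.
3. `except OSError` matches (ConnectionError is a subclass of OSError) → val = 32.
4. `except Exception` is not reached.
Result: 32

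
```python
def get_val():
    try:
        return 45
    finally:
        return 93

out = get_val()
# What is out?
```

Step-by-step execution trace:
1. `get_val()` enters try: `return 45` sets pending return value 45.
2. Before returning, `finally: return 93` runs and overrides the pending return.
3. get_val() returns 93 → out = 93.
Result: 93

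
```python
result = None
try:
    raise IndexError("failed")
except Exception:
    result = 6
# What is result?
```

Step-by-step execution trace:
1. `raise IndexError(...)` raises IndexError.
2. `except Exception` matches (IndexError is a subclass of Exception) → result = 6.
Result: 6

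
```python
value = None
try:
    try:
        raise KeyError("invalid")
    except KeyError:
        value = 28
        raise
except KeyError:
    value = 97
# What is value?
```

Step-by-step execution trace:
1. Inner try: `raise KeyError("invalid")` raises KeyError.
2. Inner `except KeyError` matches → value = 28.
3. bare `raise` re-raises the same KeyError.
4. Outer `except KeyError` matches → value = 97.
Result: 97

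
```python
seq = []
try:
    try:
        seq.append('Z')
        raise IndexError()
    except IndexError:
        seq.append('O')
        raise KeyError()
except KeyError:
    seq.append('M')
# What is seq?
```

Step-by-step execution trace:
1. Inner try: `seq.append('Z')` → seq = ['Z'].
2. `raise IndexError()` raises IndexError.
3. Inner `except IndexError` matches → `seq.append('O')` → seq = ['Z', 'O'].
4. `raise KeyError()` raises KeyError; propagates to outer try.
5. Outer `except KeyError` matches → `seq.append('M')` → seq = ['Z', 'O', 'M'].
Result: ['Z', 'O', 'M']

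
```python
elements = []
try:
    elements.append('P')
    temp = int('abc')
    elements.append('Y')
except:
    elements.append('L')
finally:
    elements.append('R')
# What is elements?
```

Step-by-step execution trace:
1. try: `elements.append('P')` → elements = ['P'].
2. `temp = int('abc')` raises ValueError; `elements.append('Y')` is not reached.
3. bare `except` matches → `elements.append('L')` → elements = ['P', 'L'].
4. finally always runs: `elements.append('R')` → elements = ['P', 'L', 'R'].
Result: ['P', 'L', 'R']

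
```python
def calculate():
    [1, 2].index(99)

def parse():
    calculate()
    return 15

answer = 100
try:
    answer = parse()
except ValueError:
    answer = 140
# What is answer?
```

Step-by-step execution trace:
1. answer starts at 100.
2. try: `parse()` calls `calculate()`.
3. `calculate()` evaluates `[1, 2].index(99)`, which raises ValueError; it propagates through parse (uncaught).
4. `return 15` in parse is not reached; the assignment to answer does not complete.
5. `except ValueError` matches → answer = 140.
Result: 140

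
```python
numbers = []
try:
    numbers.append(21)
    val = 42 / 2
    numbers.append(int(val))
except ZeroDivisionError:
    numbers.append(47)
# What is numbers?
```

Step-by-step execution trace:
1. try: `numbers.append(21)` → numbers = [21].
2. `val = 42 / 2` → val = 21.0. No exception raised.
3. `numbers.append(int(val))` → numbers = [21, 21].
4. `except ZeroDivisionError` is skipped (no exception was raised).
Result: [21, 21]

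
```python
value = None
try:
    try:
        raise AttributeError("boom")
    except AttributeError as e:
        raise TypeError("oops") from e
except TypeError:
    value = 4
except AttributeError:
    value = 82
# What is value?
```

Step-by-step execution trace:
1. Inner try raises AttributeError; inner `except AttributeError as e` catches it.
2. `raise TypeError(...) from e` raises TypeError (AttributeError is attached as __cause__, but only TypeError is active).
3. Outer `except TypeError` matches → value = 4.
4. `except AttributeError` is not reached.
Result: 4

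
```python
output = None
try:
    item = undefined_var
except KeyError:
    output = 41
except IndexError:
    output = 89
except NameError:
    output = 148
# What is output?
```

Step-by-step execution trace:
1. `item = undefined_var` raises NameError.
2. `except KeyError` does not match NameError; skipped.
3. `except IndexError` does not match NameError; skipped.
4. `except NameError` matches → output = 148.
Result: 148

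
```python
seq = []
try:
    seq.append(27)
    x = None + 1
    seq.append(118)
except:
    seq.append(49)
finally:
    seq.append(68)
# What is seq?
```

Step-by-step execution trace:
1. try: `seq.append(27)` → seq = [27].
2. `x = None + 1` raises TypeError; `seq.append(118)` is not reached.
3. bare `except` matches → `seq.append(49)` → seq = [27, 49].
4. finally always runs: `seq.append(68)` → seq = [27, 49, 68].
Result: [27, 49, 68]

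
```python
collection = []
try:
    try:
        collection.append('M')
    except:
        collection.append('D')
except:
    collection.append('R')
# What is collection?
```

Step-by-step execution trace:
1. Inner try: `collection.append('M')` → collection = ['M']. No exception raised.
2. Inner `except` is skipped.
3. Inner try completes normally; outer `except` is skipped.
Result: ['M']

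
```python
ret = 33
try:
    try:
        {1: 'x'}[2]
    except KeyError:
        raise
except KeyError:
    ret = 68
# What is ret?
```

Step-by-step execution trace:
1. Inner try: `{1: 'x'}[2]` raises KeyError.
2. Inner `except KeyError` matches; bare `raise` re-raises the same KeyError.
3. Outer `except KeyError` matches → ret = 68.
Result: 68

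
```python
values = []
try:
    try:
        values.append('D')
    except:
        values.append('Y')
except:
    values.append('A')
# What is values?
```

Step-by-step execution trace:
1. Inner try: `values.append('D')` → values = ['D']. No exception raised.
2. Inner `except` is skipped.
3. Inner try completes normally; outer `except` is skipped.
Result: ['D']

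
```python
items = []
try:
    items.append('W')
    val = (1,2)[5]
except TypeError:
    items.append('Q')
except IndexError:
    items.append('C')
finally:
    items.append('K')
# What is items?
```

Step-by-step execution trace:
1. try: `items.append('W')` → items = ['W'].
2. `val = (1,2)[5]` raises IndexError.
3. `except TypeError` does not match IndexError; skipped.
4. `except IndexError` matches → `items.append('C')` → items = ['W', 'C'].
5. finally always runs: `items.append('K')` → items = ['W', 'C', 'K'].
Result: ['W', 'C', 'K']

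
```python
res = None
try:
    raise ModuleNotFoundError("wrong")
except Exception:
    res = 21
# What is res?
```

Step-by-step execution trace:
1. `raise ModuleNotFoundError(...)` raises ModuleNotFoundError.
2. `except Exception` matches (ModuleNotFoundError is a subclass of Exception) → res = 21.
Result: 21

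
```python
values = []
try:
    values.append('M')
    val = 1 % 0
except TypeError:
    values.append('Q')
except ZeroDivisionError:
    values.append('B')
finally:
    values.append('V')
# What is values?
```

Step-by-step execution trace:
1. try: `values.append('M')` → values = ['M'].
2. `val = 1 % 0` raises ZeroDivisionError.
3. `except TypeError` does not match ZeroDivisionError; skipped.
4. `except ZeroDivisionError` matches → `values.append('B')` → values = ['M', 'B'].
5. finally always runs: `values.append('V')` → values = ['M', 'B', 'V'].
Result: ['M', 'B', 'V']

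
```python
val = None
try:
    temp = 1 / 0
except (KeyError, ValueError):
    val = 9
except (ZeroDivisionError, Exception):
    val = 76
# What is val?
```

Step-by-step execution trace:
1. `temp = 1 / 0` raises ZeroDivisionError.
2. `except (KeyError, ValueError)` does not match ZeroDivisionError; skipped.
3. `except (ZeroDivisionError, Exception)` matches (ZeroDivisionError is in the tuple) → val = 76.
Result: 76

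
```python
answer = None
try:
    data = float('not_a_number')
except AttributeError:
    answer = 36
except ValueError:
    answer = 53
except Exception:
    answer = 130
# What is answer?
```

Step-by-step execution trace:
1. `data = float('not_a_number')` raises ValueError.
2. `except AttributeError` does not match ValueError; skipped.
3. `except ValueError` matches → answer = 53.
4. Remaining except clauses are skipped.
Result: 53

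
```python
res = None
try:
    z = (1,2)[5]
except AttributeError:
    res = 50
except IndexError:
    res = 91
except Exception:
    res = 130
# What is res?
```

Step-by-step execution trace:
1. `z = (1,2)[5]` raises IndexError.
2. `except AttributeError` does not match IndexError; skipped.
3. `except IndexError` matches → res = 91.
4. Remaining except clauses are skipped.
Result: 91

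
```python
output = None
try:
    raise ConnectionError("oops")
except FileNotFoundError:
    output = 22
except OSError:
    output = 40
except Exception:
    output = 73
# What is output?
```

Step-by-step execution trace:
1. `raise ConnectionError(...)` raises ConnectionError.
2. `except FileNotFoundError` does not match (ConnectionError is not a subclass of FileNotFoundError); skipped.
3. `except OSError` matches (ConnectionError is a subclass of OSError) → output = 40.
4. `except Exception` is not reached.
Result: 40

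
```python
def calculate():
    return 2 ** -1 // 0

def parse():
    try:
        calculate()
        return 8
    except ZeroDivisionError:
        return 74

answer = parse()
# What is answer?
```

Step-by-step execution trace:
1. `parse()` calls `calculate()`.
2. `calculate()` evaluates `2 ** -1 // 0`, which raises ZeroDivisionError; it propagates to the caller.
3. `return 8` is not reached.
4. `except ZeroDivisionError` in parse matches → returns 74.
5. answer = 74.
Result: 74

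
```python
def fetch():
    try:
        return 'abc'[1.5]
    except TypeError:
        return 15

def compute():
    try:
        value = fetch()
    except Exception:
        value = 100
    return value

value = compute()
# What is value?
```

Step-by-step execution trace:
1. `compute()` calls `fetch()`.
2. In fetch: `'abc'[1.5]` raises TypeError; `except TypeError` catches it → returns 15.
3. In compute: `value = fetch()` → value = 15. No exception reaches compute.
4. `except Exception` is skipped; compute returns 15.
5. value = 15.
Result: 15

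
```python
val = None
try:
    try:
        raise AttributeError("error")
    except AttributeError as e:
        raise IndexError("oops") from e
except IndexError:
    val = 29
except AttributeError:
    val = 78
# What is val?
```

Step-by-step execution trace:
1. Inner try raises AttributeError; inner `except AttributeError as e` catches it.
2. `raise IndexError(...) from e` raises IndexError (AttributeError is attached as __cause__, but only IndexError is active).
3. Outer `except IndexError` matches → val = 29.
4. `except AttributeError` is not reached.
Result: 29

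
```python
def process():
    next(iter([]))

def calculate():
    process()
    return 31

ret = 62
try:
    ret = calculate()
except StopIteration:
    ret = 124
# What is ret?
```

Step-by-step execution trace:
1. ret starts at 62.
2. try: `calculate()` calls `process()`.
3. `process()` evaluates `next(iter([]))`, which raises StopIteration; it propagates through calculate (uncaught).
4. `return 31` in calculate is not reached; the assignment to ret does not complete.
5. `except StopIteration` matches → ret = 124.
Result: 124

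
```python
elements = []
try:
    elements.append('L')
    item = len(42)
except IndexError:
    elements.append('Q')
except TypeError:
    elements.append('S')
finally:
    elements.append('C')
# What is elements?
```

Step-by-step execution trace:
1. try: `elements.append('L')` → elements = ['L'].
2. `item = len(42)` raises TypeError.
3. `except IndexError` does not match TypeError; skipped.
4. `except TypeError` matches → `elements.append('S')` → elements = ['L', 'S'].
5. finally always runs: `elements.append('C')` → elements = ['L', 'S', 'C'].
Result: ['L', 'S', 'C']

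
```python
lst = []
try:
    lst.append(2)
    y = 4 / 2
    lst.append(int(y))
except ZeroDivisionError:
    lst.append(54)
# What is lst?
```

Step-by-step execution trace:
1. try: `lst.append(2)` → lst = [2].
2. `y = 4 / 2` → y = 2.0. No exception raised.
3. `lst.append(int(y))` → lst = [2, 2].
4. `except ZeroDivisionError` is skipped (no exception was raised).
Result: [2, 2]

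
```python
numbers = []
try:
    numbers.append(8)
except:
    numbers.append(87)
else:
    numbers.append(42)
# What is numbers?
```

Step-by-step execution trace:
1. try: `numbers.append(8)` → numbers = [8]. No exception raised.
2. `except` is skipped.
3. `else` runs (try completed without exception): `numbers.append(42)` → numbers = [8, 42].
Result: [8, 42]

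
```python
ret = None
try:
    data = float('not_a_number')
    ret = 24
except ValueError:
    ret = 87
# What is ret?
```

Step-by-step execution trace:
1. `data = float('not_a_number')` raises ValueError.
2. `ret = 24` is not reached.
3. `except ValueError` matches → ret = 87.
Result: 87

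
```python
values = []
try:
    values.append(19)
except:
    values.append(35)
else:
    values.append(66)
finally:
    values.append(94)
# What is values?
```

Step-by-step execution trace:
1. try: `values.append(19)` → values = [19]. No exception raised.
2. `except` is skipped.
3. `else` runs: `values.append(66)` → values = [19, 66].
4. `finally` always runs: `values.append(94)` → values = [19, 66, 94].
Result: [19, 66, 94]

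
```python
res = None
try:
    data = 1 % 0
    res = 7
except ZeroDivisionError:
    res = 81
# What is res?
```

Step-by-step execution trace:
1. `data = 1 % 0` raises ZeroDivisionError.
2. `res = 7` is not reached.
3. `except ZeroDivisionError` matches → res = 81.
Result: 81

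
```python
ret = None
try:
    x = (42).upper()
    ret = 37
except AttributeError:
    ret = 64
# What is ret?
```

Step-by-step execution trace:
1. `x = (42).upper()` raises AttributeError.
2. `ret = 37` is not reached.
3. `except AttributeError` matches → ret = 64.
Result: 64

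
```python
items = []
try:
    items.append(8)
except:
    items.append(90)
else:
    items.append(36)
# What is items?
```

Step-by-step execution trace:
1. try: `items.append(8)` → items = [8]. No exception raised.
2. `except` is skipped.
3. `else` runs (try completed without exception): `items.append(36)` → items = [8, 36].
Result: [8, 36]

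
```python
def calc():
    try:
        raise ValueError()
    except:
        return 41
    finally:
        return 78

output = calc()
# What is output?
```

Step-by-step execution trace:
1. `calc()` enters try: `raise ValueError()` raises ValueError.
2. bare `except` matches → `return 41` sets pending return value 41.
3. Before returning, `finally: return 78` runs and overrides the pending return.
4. calc() returns 78 → output = 78.
Result: 78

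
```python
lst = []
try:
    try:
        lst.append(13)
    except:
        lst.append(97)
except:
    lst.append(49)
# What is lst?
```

Step-by-step execution trace:
1. Inner try: `lst.append(13)` → lst = [13]. No exception raised.
2. Inner `except` is skipped.
3. Inner try completes normally; outer `except` is skipped.
Result: [13]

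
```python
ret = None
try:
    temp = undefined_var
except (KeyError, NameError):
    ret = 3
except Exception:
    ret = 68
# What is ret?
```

Step-by-step execution trace:
1. `temp = undefined_var` raises NameError.
2. `except (KeyError, NameError)` matches (NameError is in the tuple) → ret = 3.
3. `except Exception` is not reached.
Result: 3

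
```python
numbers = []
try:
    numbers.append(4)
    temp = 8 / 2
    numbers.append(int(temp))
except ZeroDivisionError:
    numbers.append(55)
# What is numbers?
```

Step-by-step execution trace:
1. try: `numbers.append(4)` → numbers = [4].
2. `temp = 8 / 2` → temp = 4.0. No exception raised.
3. `numbers.append(int(temp))` → numbers = [4, 4].
4. `except ZeroDivisionError` is skipped (no exception was raised).
Result: [4, 4]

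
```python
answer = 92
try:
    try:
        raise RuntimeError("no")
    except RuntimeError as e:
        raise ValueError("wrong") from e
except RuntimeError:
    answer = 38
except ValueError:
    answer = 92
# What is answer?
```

Step-by-step execution trace:
1. Inner try raises RuntimeError; inner `except RuntimeError as e` catches it.
2. `raise ValueError(...) from e` raises ValueError (RuntimeError is attached as __cause__, but only ValueError is active).
3. Outer `except RuntimeError` does not match ValueError; skipped.
4. Outer `except ValueError` matches → answer = 92.
Result: 92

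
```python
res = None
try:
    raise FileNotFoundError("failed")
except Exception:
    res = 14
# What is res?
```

Step-by-step execution trace:
1. `raise FileNotFoundError(...)` raises FileNotFoundError.
2. `except Exception` matches (FileNotFoundError is a subclass of Exception) → res = 14.
Result: 14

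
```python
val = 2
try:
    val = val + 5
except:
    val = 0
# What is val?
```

Step-by-step execution trace:
1. val starts at 2.
2. try: `val = val + 5` → val = 7. No exception raised.
3. `except` is skipped.
Result: 7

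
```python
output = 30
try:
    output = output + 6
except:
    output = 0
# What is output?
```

Step-by-step execution trace:
1. output starts at 30.
2. try: `output = output + 6` → output = 36. No exception raised.
3. `except` is skipped.
Result: 36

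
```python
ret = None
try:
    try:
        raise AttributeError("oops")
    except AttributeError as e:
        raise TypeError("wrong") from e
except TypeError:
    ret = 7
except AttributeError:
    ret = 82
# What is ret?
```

Step-by-step execution trace:
1. Inner try raises AttributeError; inner `except AttributeError as e` catches it.
2. `raise TypeError(...) from e` raises TypeError (AttributeError is attached as __cause__, but only TypeError is active).
3. Outer `except TypeError` matches → ret = 7.
4. `except AttributeError` is not reached.
Result: 7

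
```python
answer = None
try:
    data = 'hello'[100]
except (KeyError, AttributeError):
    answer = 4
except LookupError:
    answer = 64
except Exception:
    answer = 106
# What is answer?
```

Step-by-step execution trace:
1. `data = 'hello'[100]` raises IndexError.
2. `except (KeyError, AttributeError)` does not match IndexError; skipped.
3. `except LookupError` matches (IndexError is a subclass of LookupError) → answer = 64.
4. `except Exception` is not reached.
Result: 64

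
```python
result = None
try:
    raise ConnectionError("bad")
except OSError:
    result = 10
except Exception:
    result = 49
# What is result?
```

Step-by-step execution trace:
1. `raise ConnectionError(...)` raises ConnectionError.
2. `except OSError` matches (ConnectionError is a subclass of OSError) → result = 10.
3. `except Exception` is not reached.
Result: 10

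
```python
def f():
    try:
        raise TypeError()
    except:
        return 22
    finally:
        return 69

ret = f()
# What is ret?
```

Step-by-step execution trace:
1. `f()` enters try: `raise TypeError()` raises TypeError.
2. bare `except` matches → `return 22` sets pending return value 22.
3. Before returning, `finally: return 69` runs and overrides the pending return.
4. f() returns 69 → ret = 69.
Result: 69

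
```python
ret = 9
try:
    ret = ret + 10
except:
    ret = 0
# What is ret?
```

Step-by-step execution trace:
1. ret starts at 9.
2. try: `ret = ret + 10` → ret = 19. No exception raised.
3. `except` is skipped.
Result: 19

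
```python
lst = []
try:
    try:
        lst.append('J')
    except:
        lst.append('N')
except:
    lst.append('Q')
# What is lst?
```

Step-by-step execution trace:
1. Inner try: `lst.append('J')` → lst = ['J']. No exception raised.
2. Inner `except` is skipped.
3. Inner try completes normally; outer `except` is skipped.
Result: ['J']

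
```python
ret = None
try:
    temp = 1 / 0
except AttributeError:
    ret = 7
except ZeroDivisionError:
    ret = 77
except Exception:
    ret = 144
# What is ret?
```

Step-by-step execution trace:
1. `temp = 1 / 0` raises ZeroDivisionError.
2. `except AttributeError` does not match ZeroDivisionError; skipped.
3. `except ZeroDivisionError` matches → ret = 77.
4. Remaining except clauses are skipped.
Result: 77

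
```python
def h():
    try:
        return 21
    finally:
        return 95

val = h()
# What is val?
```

Step-by-step execution trace:
1. `h()` enters try: `return 21` sets pending return value 21.
2. Before returning, `finally: return 95` runs and overrides the pending return.
3. h() returns 95 → val = 95.
Result: 95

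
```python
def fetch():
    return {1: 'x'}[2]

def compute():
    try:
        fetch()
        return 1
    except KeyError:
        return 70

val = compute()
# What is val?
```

Step-by-step execution trace:
1. `compute()` calls `fetch()`.
2. `fetch()` evaluates `{1: 'x'}[2]`, which raises KeyError; it propagates to the caller.
3. `return 1` is not reached.
4. `except KeyError` in compute matches → returns 70.
5. val = 70.
Result: 70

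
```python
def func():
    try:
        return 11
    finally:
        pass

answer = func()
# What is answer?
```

Step-by-step execution trace:
1. `func()` enters try: `return 11` sets pending return value 11.
2. Before returning, `finally: pass` runs (no effect).
3. func() returns 11 → answer = 11.
Result: 11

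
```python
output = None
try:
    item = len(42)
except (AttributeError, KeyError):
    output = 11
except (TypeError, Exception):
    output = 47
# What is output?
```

Step-by-step execution trace:
1. `item = len(42)` raises TypeError.
2. `except (AttributeError, KeyError)` does not match TypeError; skipped.
3. `except (TypeError, Exception)` matches (TypeError is in the tuple) → output = 47.
Result: 47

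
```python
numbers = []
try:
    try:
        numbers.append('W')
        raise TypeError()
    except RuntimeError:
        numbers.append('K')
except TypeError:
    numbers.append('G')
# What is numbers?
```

Step-by-step execution trace:
1. Inner try: `numbers.append('W')` → numbers = ['W'].
2. `raise TypeError()` raises TypeError.
3. Inner `except RuntimeError` does not match TypeError; exception propagates to outer try.
4. Outer `except TypeError` matches → `numbers.append('G')` → numbers = ['W', 'G'].
Result: ['W', 'G']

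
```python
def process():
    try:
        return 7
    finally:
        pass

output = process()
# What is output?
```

Step-by-step execution trace:
1. `process()` enters try: `return 7` sets pending return value 7.
2. Before returning, `finally: pass` runs (no effect).
3. process() returns 7 → output = 7.
Result: 7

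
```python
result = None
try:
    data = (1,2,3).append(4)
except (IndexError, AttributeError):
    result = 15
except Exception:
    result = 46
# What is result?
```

Step-by-step execution trace:
1. `data = (1,2,3).append(4)` raises AttributeError.
2. `except (IndexError, AttributeError)` matches (AttributeError is in the tuple) → result = 15.
3. `except Exception` is not reached.
Result: 15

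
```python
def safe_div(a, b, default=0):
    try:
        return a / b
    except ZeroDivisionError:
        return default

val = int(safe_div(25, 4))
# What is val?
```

Step-by-step execution trace:
1. `safe_div(25, 4)` enters try: `return 25 / 4` → returns 6.25. No exception raised.
2. `except ZeroDivisionError` is skipped.
3. `int(6.25)` → 6 → val = 6.
Result: 6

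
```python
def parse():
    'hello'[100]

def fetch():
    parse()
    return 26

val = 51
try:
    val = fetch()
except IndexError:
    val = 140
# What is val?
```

Step-by-step execution trace:
1. val starts at 51.
2. try: `fetch()` calls `parse()`.
3. `parse()` evaluates `'hello'[100]`, which raises IndexError; it propagates through fetch (uncaught).
4. `return 26` in fetch is not reached; the assignment to val does not complete.
5. `except IndexError` matches → val = 140.
Result: 140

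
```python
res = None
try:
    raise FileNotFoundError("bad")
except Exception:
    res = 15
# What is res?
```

Step-by-step execution trace:
1. `raise FileNotFoundError(...)` raises FileNotFoundError.
2. `except Exception` matches (FileNotFoundError is a subclass of Exception) → res = 15.
Result: 15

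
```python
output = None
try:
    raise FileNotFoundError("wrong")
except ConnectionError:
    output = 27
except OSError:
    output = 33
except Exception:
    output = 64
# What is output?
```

Step-by-step execution trace:
1. `raise FileNotFoundError(...)` raises FileNotFoundError.
2. `except ConnectionError` does not match (FileNotFoundError is not a subclass of ConnectionError); skipped.
3. `except OSError` matches (FileNotFoundError is a subclass of OSError) → output = 33.
4. `except Exception` is not reached.
Result: 33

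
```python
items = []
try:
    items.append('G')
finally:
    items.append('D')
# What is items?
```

Step-by-step execution trace:
1. try: `items.append('G')` → items = ['G'].
2. The try body completes without raising.
3. finally always runs: `items.append('D')` → items = ['G', 'D'].
Result: ['G', 'D']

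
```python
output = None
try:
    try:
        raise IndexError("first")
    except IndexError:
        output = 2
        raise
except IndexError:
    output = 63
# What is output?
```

Step-by-step execution trace:
1. Inner try: `raise IndexError("first")` raises IndexError.
2. Inner `except IndexError` matches → output = 2.
3. bare `raise` re-raises the same IndexError.
4. Outer `except IndexError` matches → output = 63.
Result: 63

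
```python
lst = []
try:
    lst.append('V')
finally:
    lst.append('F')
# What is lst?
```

Step-by-step execution trace:
1. try: `lst.append('V')` → lst = ['V'].
2. The try body completes without raising.
3. finally always runs: `lst.append('F')` → lst = ['V', 'F'].
Result: ['V', 'F']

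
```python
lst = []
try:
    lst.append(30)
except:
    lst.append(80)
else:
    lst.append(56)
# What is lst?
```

Step-by-step execution trace:
1. try: `lst.append(30)` → lst = [30]. No exception raised.
2. `except` is skipped.
3. `else` runs (try completed without exception): `lst.append(56)` → lst = [30, 56].
Result: [30, 56]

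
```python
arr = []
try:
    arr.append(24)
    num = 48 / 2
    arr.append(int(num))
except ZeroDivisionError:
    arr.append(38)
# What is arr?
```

Step-by-step execution trace:
1. try: `arr.append(24)` → arr = [24].
2. `num = 48 / 2` → num = 24.0. No exception raised.
3. `arr.append(int(num))` → arr = [24, 24].
4. `except ZeroDivisionError` is skipped (no exception was raised).
Result: [24, 24]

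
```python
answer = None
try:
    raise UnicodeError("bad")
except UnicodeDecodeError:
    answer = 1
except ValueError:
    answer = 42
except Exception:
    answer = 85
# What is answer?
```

Step-by-step execution trace:
1. `raise UnicodeError(...)` raises UnicodeError.
2. `except UnicodeDecodeError` does not match (UnicodeError is not a subclass of UnicodeDecodeError); skipped.
3. `except ValueError` matches (UnicodeError is a subclass of ValueError) → answer = 42.
4. `except Exception` is not reached.
Result: 42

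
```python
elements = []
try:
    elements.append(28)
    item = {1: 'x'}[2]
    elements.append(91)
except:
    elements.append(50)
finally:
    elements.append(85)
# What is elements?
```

Step-by-step execution trace:
1. try: `elements.append(28)` → elements = [28].
2. `item = {1: 'x'}[2]` raises KeyError; `elements.append(91)` is not reached.
3. bare `except` matches → `elements.append(50)` → elements = [28, 50].
4. finally always runs: `elements.append(85)` → elements = [28, 50, 85].
Result: [28, 50, 85]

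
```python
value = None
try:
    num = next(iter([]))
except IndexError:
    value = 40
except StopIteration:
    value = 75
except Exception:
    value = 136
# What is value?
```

Step-by-step execution trace:
1. `num = next(iter([]))` raises StopIteration.
2. `except IndexError` does not match StopIteration; skipped.
3. `except StopIteration` matches → value = 75.
4. Remaining except clauses are skipped.
Result: 75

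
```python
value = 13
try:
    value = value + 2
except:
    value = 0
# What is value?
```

Step-by-step execution trace:
1. value starts at 13.
2. try: `value = value + 2` → value = 15. No exception raised.
3. `except` is skipped.
Result: 15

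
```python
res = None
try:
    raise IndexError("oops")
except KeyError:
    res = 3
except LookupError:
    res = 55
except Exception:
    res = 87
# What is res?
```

Step-by-step execution trace:
1. `raise IndexError(...)` raises IndexError.
2. `except KeyError` does not match (IndexError is not a subclass of KeyError); skipped.
3. `except LookupError` matches (IndexError is a subclass of LookupError) → res = 55.
4. `except Exception` is not reached.
Result: 55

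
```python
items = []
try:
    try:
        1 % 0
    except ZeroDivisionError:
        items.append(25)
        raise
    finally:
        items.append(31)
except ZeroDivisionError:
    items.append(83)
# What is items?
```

Step-by-step execution trace:
1. Inner try: `1 % 0` raises ZeroDivisionError.
2. Inner `except ZeroDivisionError` matches → `items.append(25)` → items = [25].
3. bare `raise` re-raises ZeroDivisionError.
4. Inner `finally` runs during unwinding: `items.append(31)` → items = [25, 31].
5. Outer `except ZeroDivisionError` matches → `items.append(83)` → items = [25, 31, 83].
Result: [25, 31, 83]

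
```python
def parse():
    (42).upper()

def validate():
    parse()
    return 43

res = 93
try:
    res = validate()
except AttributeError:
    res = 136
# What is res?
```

Step-by-step execution trace:
1. res starts at 93.
2. try: `validate()` calls `parse()`.
3. `parse()` evaluates `(42).upper()`, which raises AttributeError; it propagates through validate (uncaught).
4. `return 43` in validate is not reached; the assignment to res does not complete.
5. `except AttributeError` matches → res = 136.
Result: 136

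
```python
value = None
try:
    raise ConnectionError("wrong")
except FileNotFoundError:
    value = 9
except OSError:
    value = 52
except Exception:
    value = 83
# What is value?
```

Step-by-step execution trace:
1. `raise ConnectionError(...)` raises ConnectionError.
2. `except FileNotFoundError` does not match (ConnectionError is not a subclass of FileNotFoundError); skipped.
3. `except OSError` matches (ConnectionError is a subclass of OSError) → value = 52.
4. `except Exception` is not reached.
Result: 52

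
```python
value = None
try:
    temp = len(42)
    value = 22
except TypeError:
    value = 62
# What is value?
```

Step-by-step execution trace:
1. `temp = len(42)` raises TypeError.
2. `value = 22` is not reached.
3. `except TypeError` matches → value = 62.
Result: 62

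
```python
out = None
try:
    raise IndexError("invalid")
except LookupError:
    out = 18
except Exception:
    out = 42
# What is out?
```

Step-by-step execution trace:
1. `raise IndexError(...)` raises IndexError.
2. `except LookupError` matches (IndexError is a subclass of LookupError) → out = 18.
3. `except Exception` is not reached.
Result: 18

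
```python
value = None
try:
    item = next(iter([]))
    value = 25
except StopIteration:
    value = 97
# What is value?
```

Step-by-step execution trace:
1. `item = next(iter([]))` raises StopIteration.
2. `value = 25` is not reached.
3. `except StopIteration` matches → value = 97.
Result: 97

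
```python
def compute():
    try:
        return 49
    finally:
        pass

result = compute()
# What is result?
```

Step-by-step execution trace:
1. `compute()` enters try: `return 49` sets pending return value 49.
2. Before returning, `finally: pass` runs (no effect).
3. compute() returns 49 → result = 49.
Result: 49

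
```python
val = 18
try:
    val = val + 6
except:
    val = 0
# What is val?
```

Step-by-step execution trace:
1. val starts at 18.
2. try: `val = val + 6` → val = 24. No exception raised.
3. `except` is skipped.
Result: 24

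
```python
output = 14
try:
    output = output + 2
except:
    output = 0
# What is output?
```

Step-by-step execution trace:
1. output starts at 14.
2. try: `output = output + 2` → output = 16. No exception raised.
3. `except` is skipped.
Result: 16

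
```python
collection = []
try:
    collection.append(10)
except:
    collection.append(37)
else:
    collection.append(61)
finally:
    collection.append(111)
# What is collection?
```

Step-by-step execution trace:
1. try: `collection.append(10)` → collection = [10]. No exception raised.
2. `except` is skipped.
3. `else` runs: `collection.append(61)` → collection = [10, 61].
4. `finally` always runs: `collection.append(111)` → collection = [10, 61, 111].
Result: [10, 61, 111]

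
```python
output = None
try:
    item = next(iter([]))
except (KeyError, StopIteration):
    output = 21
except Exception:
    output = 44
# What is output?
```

Step-by-step execution trace:
1. `item = next(iter([]))` raises StopIteration.
2. `except (KeyError, StopIteration)` matches (StopIteration is in the tuple) → output = 21.
3. `except Exception` is not reached.
Result: 21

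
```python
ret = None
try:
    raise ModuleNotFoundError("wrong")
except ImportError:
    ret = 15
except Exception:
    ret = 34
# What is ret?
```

Step-by-step execution trace:
1. `raise ModuleNotFoundError(...)` raises ModuleNotFoundError.
2. `except ImportError` matches (ModuleNotFoundError is a subclass of ImportError) → ret = 15.
3. `except Exception` is not reached.
Result: 15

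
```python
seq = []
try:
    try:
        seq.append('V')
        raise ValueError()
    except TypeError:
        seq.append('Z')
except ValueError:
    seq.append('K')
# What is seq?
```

Step-by-step execution trace:
1. Inner try: `seq.append('V')` → seq = ['V'].
2. `raise ValueError()` raises ValueError.
3. Inner `except TypeError` does not match ValueError; exception propagates to outer try.
4. Outer `except ValueError` matches → `seq.append('K')` → seq = ['V', 'K'].
Result: ['V', 'K']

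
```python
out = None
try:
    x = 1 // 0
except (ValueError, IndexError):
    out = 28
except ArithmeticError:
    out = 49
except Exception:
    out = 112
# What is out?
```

Step-by-step execution trace:
1. `x = 1 // 0` raises ZeroDivisionError.
2. `except (ValueError, IndexError)` does not match ZeroDivisionError; skipped.
3. `except ArithmeticError` matches (ZeroDivisionError is a subclass of ArithmeticError) → out = 49.
4. `except Exception` is not reached.
Result: 49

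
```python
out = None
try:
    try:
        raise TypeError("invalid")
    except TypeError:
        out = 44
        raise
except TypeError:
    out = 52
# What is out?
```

Step-by-step execution trace:
1. Inner try: `raise TypeError("invalid")` raises TypeError.
2. Inner `except TypeError` matches → out = 44.
3. bare `raise` re-raises the same TypeError.
4. Outer `except TypeError` matches → out = 52.
Result: 52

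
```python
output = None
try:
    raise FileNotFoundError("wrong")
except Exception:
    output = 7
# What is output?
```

Step-by-step execution trace:
1. `raise FileNotFoundError(...)` raises FileNotFoundError.
2. `except Exception` matches (FileNotFoundError is a subclass of Exception) → output = 7.
Result: 7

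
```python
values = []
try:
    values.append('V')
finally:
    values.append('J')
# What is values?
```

Step-by-step execution trace:
1. try: `values.append('V')` → values = ['V'].
2. The try body completes without raising.
3. finally always runs: `values.append('J')` → values = ['V', 'J'].
Result: ['V', 'J']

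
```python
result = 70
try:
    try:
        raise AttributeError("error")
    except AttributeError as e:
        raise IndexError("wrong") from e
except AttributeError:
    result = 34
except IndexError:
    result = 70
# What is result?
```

Step-by-step execution trace:
1. Inner try raises AttributeError; inner `except AttributeError as e` catches it.
2. `raise IndexError(...) from e` raises IndexError (AttributeError is attached as __cause__, but only IndexError is active).
3. Outer `except AttributeError` does not match IndexError; skipped.
4. Outer `except IndexError` matches → result = 70.
Result: 70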